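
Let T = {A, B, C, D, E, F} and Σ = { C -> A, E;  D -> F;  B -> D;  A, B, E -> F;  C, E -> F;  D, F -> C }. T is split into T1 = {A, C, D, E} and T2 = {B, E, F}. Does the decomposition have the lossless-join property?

Common attributes: T1 ∩ T2 = {E}.
No dependency enlarges {E}, so (E)⁺ = {E}.
The closure contains neither all of T1 = {A, C, D, E} nor all of T2 = {B, E, F}, so the common attributes are not a superkey of either fragment. The join is lossy.

No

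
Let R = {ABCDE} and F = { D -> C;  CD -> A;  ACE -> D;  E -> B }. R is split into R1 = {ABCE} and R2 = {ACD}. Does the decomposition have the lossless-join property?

Common attributes: R1 ∩ R2 = {AC}.
No dependency enlarges {AC}, so (AC)⁺ = {AC}.
The closure contains neither all of R1 = {ABCE} nor all of R2 = {ACD}, so the common attributes are not a superkey of either fragment. The join is lossy.

No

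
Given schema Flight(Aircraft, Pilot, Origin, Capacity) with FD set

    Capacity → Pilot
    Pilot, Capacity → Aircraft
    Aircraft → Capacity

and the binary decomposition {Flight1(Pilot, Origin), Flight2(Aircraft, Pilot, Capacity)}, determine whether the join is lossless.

No

Common attributes: Flight1 ∩ Flight2 = {Pilot}.
No dependency enlarges {Pilot}, so (Pilot)⁺ = {Pilot}.
The closure contains neither all of Flight1 = {Pilot, Origin} nor all of Flight2 = {Aircraft, Pilot, Capacity}, so the common attributes are not a superkey of either fragment. The join is lossy.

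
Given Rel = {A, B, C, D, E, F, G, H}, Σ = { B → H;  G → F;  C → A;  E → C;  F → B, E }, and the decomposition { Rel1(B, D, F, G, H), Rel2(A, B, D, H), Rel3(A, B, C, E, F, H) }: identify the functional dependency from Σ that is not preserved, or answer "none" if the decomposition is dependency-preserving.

none

B → H lies within Rel1.
G → F lies within Rel1.
C → A lies within Rel3.
E → C lies within Rel3.
F → B, E lies within Rel3.
Every dependency is enforceable on the fragments, so the decomposition is dependency-preserving.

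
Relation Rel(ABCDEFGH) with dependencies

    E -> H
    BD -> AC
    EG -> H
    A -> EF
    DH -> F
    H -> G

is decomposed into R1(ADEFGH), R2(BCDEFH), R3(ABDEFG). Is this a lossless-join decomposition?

Yes

Chase test. Columns are ABCDEFGH; row i has aⱼ where attribute j ∈ Ri, else bᵢⱼ.
Initial tableau (one row per fragment):
  row 1: a1 b12 b13 a4 a5 a6 a7 a8
  row 2: b21 a2 a3 a4 a5 a6 b27 a8
  row 3: a1 a2 b33 a4 a5 a6 a7 b38
Rows 1 and 3 agree on E; apply E→H and equate their H entries.
Rows 2 and 3 agree on BD; apply BD→AC and equate their AC entries.
Rows 1 and 2 agree on H; apply H→G and equate their G entries.
Row 2 is now all distinguished symbols — the join is lossless.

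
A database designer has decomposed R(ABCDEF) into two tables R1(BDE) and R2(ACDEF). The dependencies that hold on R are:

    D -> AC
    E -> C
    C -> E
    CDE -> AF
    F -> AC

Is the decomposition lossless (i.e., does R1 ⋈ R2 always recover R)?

Common attributes: R1 ∩ R2 = {DE}.
Closure of {DE}: D → AC applies, adding AC; CDE → AF applies, adding F. So (DE)⁺ = {ACDEF}.
This closure contains every attribute of R2, so R1 ∩ R2 → R2. The join is lossless.

Yes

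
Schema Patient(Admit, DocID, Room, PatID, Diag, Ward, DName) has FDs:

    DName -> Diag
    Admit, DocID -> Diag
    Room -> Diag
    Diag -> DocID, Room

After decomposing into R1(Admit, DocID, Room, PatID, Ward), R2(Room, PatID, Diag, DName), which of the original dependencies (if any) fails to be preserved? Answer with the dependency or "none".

none

DName → Diag lies within R2.
Admit, DocID → Diag: restricted closure across fragments reaches Diag.
Room → Diag lies within R2.
Diag → DocID, Room: restricted closure across fragments reaches DocID, Room.
Every dependency is enforceable on the fragments, so the decomposition is dependency-preserving.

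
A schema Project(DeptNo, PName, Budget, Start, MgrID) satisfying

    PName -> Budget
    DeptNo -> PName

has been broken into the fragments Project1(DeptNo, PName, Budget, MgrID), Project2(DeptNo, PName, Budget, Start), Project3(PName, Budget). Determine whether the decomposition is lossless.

No

Chase test. Columns are DeptNo, PName, Budget, Start, MgrID; row i has aⱼ where attribute j ∈ Projecti, else bᵢⱼ.
Initial tableau (one row per fragment):
  row 1: a1 a2 a3 b14 a5
  row 2: a1 a2 a3 a4 b25
  row 3: b31 a2 a3 b34 b35
No row becomes fully distinguished — the join is lossy.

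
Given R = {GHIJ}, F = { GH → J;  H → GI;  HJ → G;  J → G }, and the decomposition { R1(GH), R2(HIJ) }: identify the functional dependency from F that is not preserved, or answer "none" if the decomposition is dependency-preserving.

J → G

Check J → G: no single fragment contains all of {GJ}, and the restricted closure of {J} across the fragments never reaches {G}.
GH → J is preserved.
H → GI is preserved.
HJ → G is preserved.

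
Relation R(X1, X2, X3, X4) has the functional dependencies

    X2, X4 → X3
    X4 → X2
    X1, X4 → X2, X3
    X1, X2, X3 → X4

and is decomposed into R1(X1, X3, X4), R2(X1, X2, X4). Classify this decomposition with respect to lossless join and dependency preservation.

lossless but not dependency-preserving

Lossless test: (X1, X4)⁺ = {X1, X2, X3, X4}, which contains all of one fragment — lossless.
Dependency preservation: the restricted closure of {X1, X2, X3} across the fragments never reaches {X4}, so X1, X2, X3 → X4 cannot be enforced without a join — not preserved.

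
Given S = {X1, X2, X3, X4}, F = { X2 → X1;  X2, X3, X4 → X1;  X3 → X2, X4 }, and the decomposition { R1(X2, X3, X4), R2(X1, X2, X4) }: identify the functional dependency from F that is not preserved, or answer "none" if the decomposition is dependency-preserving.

X2 → X1 lies within R2.
X2, X3, X4 → X1: restricted closure across fragments reaches X1.
X3 → X2, X4 lies within R1.
Every dependency is enforceable on the fragments, so the decomposition is dependency-preserving.

none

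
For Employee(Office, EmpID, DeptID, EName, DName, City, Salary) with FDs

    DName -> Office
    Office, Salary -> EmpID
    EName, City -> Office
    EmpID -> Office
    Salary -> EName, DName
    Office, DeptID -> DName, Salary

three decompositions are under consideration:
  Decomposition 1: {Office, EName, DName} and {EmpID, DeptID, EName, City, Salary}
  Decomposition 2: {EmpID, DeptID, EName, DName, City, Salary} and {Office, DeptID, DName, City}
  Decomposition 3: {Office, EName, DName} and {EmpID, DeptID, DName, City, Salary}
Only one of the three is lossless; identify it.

Decomposition 2

Decomposition 1: common = {EName}, closure = {EName} → lossy.
Decomposition 2: common = {DeptID, DName, City}, closure = {Office, EmpID, DeptID, EName, DName, City, Salary} → lossless.
Decomposition 3: common = {DName}, closure = {Office, DName} → lossy.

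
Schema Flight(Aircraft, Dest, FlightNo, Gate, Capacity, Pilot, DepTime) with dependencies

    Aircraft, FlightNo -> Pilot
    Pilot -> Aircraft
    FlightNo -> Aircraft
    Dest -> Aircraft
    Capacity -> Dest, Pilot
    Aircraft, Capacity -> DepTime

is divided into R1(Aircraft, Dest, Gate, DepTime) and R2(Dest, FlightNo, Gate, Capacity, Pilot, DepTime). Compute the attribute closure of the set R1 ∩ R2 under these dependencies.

R1 ∩ R2 = {Dest, Gate, DepTime}.
Dest → Aircraft applies, adding Aircraft
Closure: {Aircraft, Dest, Gate, DepTime}.

Aircraft, Dest, Gate, DepTime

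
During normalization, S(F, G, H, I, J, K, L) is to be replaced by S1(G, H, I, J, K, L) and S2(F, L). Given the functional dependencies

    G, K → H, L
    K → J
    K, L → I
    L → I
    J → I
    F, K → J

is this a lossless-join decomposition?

No

Common attributes: S1 ∩ S2 = {L}.
Closure of {L}: L → I applies, adding I. So (L)⁺ = {I, L}.
The closure contains neither all of S1 = {G, H, I, J, K, L} nor all of S2 = {F, L}, so the common attributes are not a superkey of either fragment. The join is lossy.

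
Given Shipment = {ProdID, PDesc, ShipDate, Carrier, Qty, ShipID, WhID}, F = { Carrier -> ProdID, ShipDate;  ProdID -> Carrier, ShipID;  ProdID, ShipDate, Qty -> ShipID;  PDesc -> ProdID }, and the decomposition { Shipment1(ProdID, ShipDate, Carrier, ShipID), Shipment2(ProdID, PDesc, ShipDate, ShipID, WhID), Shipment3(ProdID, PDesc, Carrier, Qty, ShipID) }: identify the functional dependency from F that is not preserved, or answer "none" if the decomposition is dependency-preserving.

Carrier → ProdID, ShipDate lies within Shipment1.
ProdID → Carrier, ShipID lies within Shipment1.
ProdID, ShipDate, Qty → ShipID: restricted closure across fragments reaches ShipID.
PDesc → ProdID lies within Shipment2.
Every dependency is enforceable on the fragments, so the decomposition is dependency-preserving.

none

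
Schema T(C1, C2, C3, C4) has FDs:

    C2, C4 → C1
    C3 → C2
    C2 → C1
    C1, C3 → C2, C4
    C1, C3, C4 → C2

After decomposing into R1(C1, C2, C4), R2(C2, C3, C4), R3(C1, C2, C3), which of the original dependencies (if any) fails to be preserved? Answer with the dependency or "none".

C2, C4 → C1 lies within R1.
C3 → C2 lies within R2.
C2 → C1 lies within R1.
C1, C3 → C2, C4: restricted closure across fragments reaches C2, C4.
C1, C3, C4 → C2: restricted closure across fragments reaches C2.
Every dependency is enforceable on the fragments, so the decomposition is dependency-preserving.

none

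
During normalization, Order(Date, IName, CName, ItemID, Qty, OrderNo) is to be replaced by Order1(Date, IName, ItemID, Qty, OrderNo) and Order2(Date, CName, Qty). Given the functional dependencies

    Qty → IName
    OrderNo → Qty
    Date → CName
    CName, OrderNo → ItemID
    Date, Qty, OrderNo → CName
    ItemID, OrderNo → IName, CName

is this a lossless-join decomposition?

Yes

Common attributes: Order1 ∩ Order2 = {Date, Qty}.
Closure of {Date, Qty}: Qty → IName applies, adding IName; Date → CName applies, adding CName. So (Date, Qty)⁺ = {Date, IName, CName, Qty}.
This closure contains every attribute of Order2, so Order1 ∩ Order2 → Order2. The join is lossless.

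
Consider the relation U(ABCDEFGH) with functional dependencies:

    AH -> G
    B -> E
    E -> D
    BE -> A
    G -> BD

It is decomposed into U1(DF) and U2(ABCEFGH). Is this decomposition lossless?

No

Common attributes: U1 ∩ U2 = {F}.
No dependency enlarges {F}, so (F)⁺ = {F}.
The closure contains neither all of U1 = {DF} nor all of U2 = {ABCEFGH}, so the common attributes are not a superkey of either fragment. The join is lossy.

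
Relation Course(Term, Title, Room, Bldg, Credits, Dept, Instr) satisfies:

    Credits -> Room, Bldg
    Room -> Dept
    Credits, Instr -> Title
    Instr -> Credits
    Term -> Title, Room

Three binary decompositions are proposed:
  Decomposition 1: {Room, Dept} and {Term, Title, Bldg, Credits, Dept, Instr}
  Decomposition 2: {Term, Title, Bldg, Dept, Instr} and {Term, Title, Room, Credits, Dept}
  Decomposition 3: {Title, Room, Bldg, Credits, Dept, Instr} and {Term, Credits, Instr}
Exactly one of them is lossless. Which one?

Decomposition 1: common = {Dept}, closure = {Dept} → lossy.
Decomposition 2: common = {Term, Title, Dept}, closure = {Term, Title, Room, Dept} → lossy.
Decomposition 3: common = {Credits, Instr}, closure = {Title, Room, Bldg, Credits, Dept, Instr} → lossless.

Decomposition 3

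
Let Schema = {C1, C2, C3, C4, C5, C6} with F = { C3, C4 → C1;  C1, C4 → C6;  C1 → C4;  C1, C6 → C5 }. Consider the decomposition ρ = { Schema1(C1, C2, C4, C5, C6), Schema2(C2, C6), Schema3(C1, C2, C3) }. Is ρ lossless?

Chase test. Columns are C1, C2, C3, C4, C5, C6; row i has aⱼ where attribute j ∈ Schemai, else bᵢⱼ.
Initial tableau (one row per fragment):
  row 1: a1 a2 b13 a4 a5 a6
  row 2: b21 a2 b23 b24 b25 a6
  row 3: a1 a2 a3 b34 b35 b36
Rows 1 and 3 agree on C1; apply C1→C4 and equate their C4 entries.
Rows 1 and 3 agree on C1, C4; apply C1, C4→C6 and equate their C6 entries.
Rows 1 and 3 agree on C1, C6; apply C1, C6→C5 and equate their C5 entries.
Row 3 is now all distinguished symbols — the join is lossless.

Yes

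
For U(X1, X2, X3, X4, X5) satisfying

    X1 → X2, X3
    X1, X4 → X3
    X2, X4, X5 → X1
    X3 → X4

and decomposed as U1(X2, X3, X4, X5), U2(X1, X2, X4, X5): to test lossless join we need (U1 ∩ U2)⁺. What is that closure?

U1 ∩ U2 = {X2, X4, X5}.
X2, X4, X5 → X1 applies, adding X1
X1 → X2, X3 applies, adding X3
Closure: {X1, X2, X3, X4, X5}.

X1, X2, X3, X4, X5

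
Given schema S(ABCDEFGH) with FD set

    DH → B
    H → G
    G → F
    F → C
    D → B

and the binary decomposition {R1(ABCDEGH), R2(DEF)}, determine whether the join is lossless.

No

Common attributes: R1 ∩ R2 = {DE}.
Closure of {DE}: D → B applies, adding B. So (DE)⁺ = {BDE}.
The closure contains neither all of R1 = {ABCDEGH} nor all of R2 = {DEF}, so the common attributes are not a superkey of either fragment. The join is lossy.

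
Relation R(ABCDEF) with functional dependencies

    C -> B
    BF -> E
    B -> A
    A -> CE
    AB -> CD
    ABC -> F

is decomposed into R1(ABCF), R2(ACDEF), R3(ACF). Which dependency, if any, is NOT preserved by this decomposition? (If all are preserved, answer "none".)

C → B lies within R1.
BF → E: restricted closure across fragments reaches E.
B → A lies within R1.
A → CE lies within R2.
AB → CD: restricted closure across fragments reaches CD.
ABC → F lies within R1.
Every dependency is enforceable on the fragments, so the decomposition is dependency-preserving.

none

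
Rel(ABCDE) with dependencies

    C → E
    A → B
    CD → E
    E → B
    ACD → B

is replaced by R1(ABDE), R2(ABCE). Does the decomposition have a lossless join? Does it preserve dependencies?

lossy but dependency-preserving

Lossless test: (ABE)⁺ = {ABE}, which is a superkey of neither fragment — lossy.
Dependency preservation: CD → E; ACD → B are not contained in any single fragment, but the restricted closure of each left-hand side across the fragments still reaches the right-hand side; the remaining FDs each lie inside some fragment. All dependencies are preserved.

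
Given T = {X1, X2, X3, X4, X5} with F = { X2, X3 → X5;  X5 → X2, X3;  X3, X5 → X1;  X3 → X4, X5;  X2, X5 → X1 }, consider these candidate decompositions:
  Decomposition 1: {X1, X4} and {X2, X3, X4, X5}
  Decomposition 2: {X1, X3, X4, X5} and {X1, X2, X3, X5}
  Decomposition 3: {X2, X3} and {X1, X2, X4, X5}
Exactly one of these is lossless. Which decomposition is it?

Decomposition 2

Decomposition 1: common = {X4}, closure = {X4} → lossy.
Decomposition 2: common = {X1, X3, X5}, closure = {X1, X2, X3, X4, X5} → lossless.
Decomposition 3: common = {X2}, closure = {X2} → lossy.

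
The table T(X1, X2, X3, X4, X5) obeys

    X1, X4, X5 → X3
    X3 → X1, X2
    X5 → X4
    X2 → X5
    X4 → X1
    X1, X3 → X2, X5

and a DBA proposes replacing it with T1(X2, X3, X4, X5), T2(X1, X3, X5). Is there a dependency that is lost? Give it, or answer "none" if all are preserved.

X4 → X1

Check X4 → X1: no single fragment contains all of {X1, X4}, and the restricted closure of {X4} across the fragments never reaches {X1}.
X1, X4, X5 → X3 is preserved.
X3 → X1, X2 is preserved.
X5 → X4 is preserved.
X2 → X5 is preserved.
X1, X3 → X2, X5 is preserved.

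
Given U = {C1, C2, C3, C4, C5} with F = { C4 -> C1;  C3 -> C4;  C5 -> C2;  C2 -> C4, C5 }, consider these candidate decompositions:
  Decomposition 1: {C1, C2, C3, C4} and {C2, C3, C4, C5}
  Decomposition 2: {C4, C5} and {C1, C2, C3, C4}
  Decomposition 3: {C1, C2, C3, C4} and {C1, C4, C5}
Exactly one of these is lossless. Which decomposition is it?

Decomposition 1: common = {C2, C3, C4}, closure = {C1, C2, C3, C4, C5} → lossless.
Decomposition 2: common = {C4}, closure = {C1, C4} → lossy.
Decomposition 3: common = {C1, C4}, closure = {C1, C4} → lossy.

Decomposition 1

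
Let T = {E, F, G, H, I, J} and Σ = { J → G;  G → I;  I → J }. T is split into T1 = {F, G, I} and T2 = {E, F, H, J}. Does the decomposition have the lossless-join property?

Common attributes: T1 ∩ T2 = {F}.
No dependency enlarges {F}, so (F)⁺ = {F}.
The closure contains neither all of T1 = {F, G, I} nor all of T2 = {E, F, H, J}, so the common attributes are not a superkey of either fragment. The join is lossy.

No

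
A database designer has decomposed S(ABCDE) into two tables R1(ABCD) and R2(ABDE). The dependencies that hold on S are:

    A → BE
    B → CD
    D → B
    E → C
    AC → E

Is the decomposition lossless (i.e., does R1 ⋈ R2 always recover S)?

Yes

Common attributes: R1 ∩ R2 = {ABD}.
Closure of {ABD}: A → BE applies, adding E; B → CD applies, adding C. So (ABD)⁺ = {ABCDE}.
This closure contains every attribute of R1, so R1 ∩ R2 → R1. The join is lossless.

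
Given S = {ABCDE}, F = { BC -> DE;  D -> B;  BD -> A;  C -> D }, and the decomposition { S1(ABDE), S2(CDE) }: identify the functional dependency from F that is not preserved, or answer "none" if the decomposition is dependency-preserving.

none

BC → DE: restricted closure across fragments reaches DE.
D → B lies within S1.
BD → A lies within S1.
C → D lies within S2.
Every dependency is enforceable on the fragments, so the decomposition is dependency-preserving.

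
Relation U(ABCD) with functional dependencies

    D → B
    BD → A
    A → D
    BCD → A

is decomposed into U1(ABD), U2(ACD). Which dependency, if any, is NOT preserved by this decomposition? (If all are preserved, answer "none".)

none

D → B lies within U1.
BD → A lies within U1.
A → D lies within U1.
BCD → A: restricted closure across fragments reaches A.
Every dependency is enforceable on the fragments, so the decomposition is dependency-preserving.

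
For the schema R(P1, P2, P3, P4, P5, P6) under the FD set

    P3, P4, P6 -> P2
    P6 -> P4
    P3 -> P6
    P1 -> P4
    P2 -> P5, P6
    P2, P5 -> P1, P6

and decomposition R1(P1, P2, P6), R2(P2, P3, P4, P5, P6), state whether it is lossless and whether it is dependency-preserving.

lossless but not dependency-preserving

Lossless test: (P2, P6)⁺ = {P1, P2, P4, P5, P6}, which contains all of one fragment — lossless.
Dependency preservation: the restricted closure of {P1} across the fragments never reaches {P4}, so P1 → P4 cannot be enforced without a join — not preserved.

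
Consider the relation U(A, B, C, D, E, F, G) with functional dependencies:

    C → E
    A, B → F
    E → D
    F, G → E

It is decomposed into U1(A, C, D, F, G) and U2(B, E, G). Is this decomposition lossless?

Common attributes: U1 ∩ U2 = {G}.
No dependency enlarges {G}, so (G)⁺ = {G}.
The closure contains neither all of U1 = {A, C, D, F, G} nor all of U2 = {B, E, G}, so the common attributes are not a superkey of either fragment. The join is lossy.

No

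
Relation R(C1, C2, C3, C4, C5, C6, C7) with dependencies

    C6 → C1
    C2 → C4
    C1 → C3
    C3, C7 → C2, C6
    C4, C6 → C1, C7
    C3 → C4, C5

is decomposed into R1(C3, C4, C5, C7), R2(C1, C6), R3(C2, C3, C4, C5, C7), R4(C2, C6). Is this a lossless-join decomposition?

Chase test. Columns are C1, C2, C3, C4, C5, C6, C7; row i has aⱼ where attribute j ∈ Ri, else bᵢⱼ.
Initial tableau (one row per fragment):
  row 1: b11 b12 a3 a4 a5 b16 a7
  row 2: a1 b22 b23 b24 b25 a6 b27
  row 3: b31 a2 a3 a4 a5 b36 a7
  row 4: b41 a2 b43 b44 b45 a6 b47
Rows 2 and 4 agree on C6; apply C6→C1 and equate their C1 entries.
Rows 3 and 4 agree on C2; apply C2→C4 and equate their C4 entries.
Rows 2 and 4 agree on C1; apply C1→C3 and equate their C3 entries.
Rows 1 and 3 agree on C3, C7; apply C3, C7→C2, C6 and equate their C2, C6 entries.
Rows 1 and 3 agree on C4, C6; apply C4, C6→C1, C7 and equate their C1, C7 entries.
Rows 2 and 4 agree on C3; apply C3→C4, C5 and equate their C4, C5 entries.
Rows 2 and 4 agree on C4, C6; apply C4, C6→C1, C7 and equate their C1, C7 entries.
Rows 2 and 4 agree on C3, C7; apply C3, C7→C2, C6 and equate their C2, C6 entries.
No row becomes fully distinguished — the join is lossy.

No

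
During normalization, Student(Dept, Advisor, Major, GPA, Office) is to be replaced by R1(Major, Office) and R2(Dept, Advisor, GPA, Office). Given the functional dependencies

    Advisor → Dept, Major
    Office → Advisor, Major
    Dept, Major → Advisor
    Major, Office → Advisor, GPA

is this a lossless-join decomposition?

Yes

Common attributes: R1 ∩ R2 = {Office}.
Closure of {Office}: Office → Advisor, Major applies, adding Advisor, Major; Major, Office → Advisor, GPA applies, adding GPA; Advisor → Dept, Major applies, adding Dept. So (Office)⁺ = {Dept, Advisor, Major, GPA, Office}.
This closure contains every attribute of R1, so R1 ∩ R2 → R1. The join is lossless.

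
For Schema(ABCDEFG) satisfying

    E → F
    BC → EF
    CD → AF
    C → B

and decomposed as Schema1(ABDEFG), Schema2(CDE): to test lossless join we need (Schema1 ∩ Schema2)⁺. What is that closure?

DEF

Schema1 ∩ Schema2 = {DE}.
E → F applies, adding F
Closure: {DEF}.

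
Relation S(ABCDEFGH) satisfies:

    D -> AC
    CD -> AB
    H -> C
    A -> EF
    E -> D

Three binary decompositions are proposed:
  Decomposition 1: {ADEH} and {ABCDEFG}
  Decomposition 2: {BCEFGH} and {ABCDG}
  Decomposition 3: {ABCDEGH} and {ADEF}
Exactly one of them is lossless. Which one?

Decomposition 3

Decomposition 1: common = {ADE}, closure = {ABCDEF} → lossy.
Decomposition 2: common = {BCG}, closure = {BCG} → lossy.
Decomposition 3: common = {ADE}, closure = {ABCDEF} → lossless.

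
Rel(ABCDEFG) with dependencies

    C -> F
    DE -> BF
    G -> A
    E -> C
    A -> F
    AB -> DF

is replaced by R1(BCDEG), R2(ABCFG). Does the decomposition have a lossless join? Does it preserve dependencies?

lossless but not dependency-preserving

Lossless test: (BCG)⁺ = {ABCDFG}, which contains all of one fragment — lossless.
Dependency preservation: the restricted closure of {AB} across the fragments never reaches {DF}, so AB → DF cannot be enforced without a join — not preserved.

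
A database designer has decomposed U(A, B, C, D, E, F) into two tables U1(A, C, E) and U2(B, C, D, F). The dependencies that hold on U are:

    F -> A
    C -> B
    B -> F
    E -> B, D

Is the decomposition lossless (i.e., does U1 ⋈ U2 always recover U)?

Common attributes: U1 ∩ U2 = {C}.
Closure of {C}: C → B applies, adding B; B → F applies, adding F; F → A applies, adding A. So (C)⁺ = {A, B, C, F}.
The closure contains neither all of U1 = {A, C, E} nor all of U2 = {B, C, D, F}, so the common attributes are not a superkey of either fragment. The join is lossy.

No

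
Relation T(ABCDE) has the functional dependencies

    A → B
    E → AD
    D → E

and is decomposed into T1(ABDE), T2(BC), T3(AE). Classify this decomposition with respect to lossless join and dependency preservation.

lossy but dependency-preserving

Lossless test (chase): Rows 1 and 3 agree on A; apply A→B and equate their B entries. Rows 1 and 3 agree on E; apply E→AD and equate their AD entries. No row becomes fully distinguished — the join is lossy.
Dependency preservation: every FD's attributes lie within a single fragment, so each can be enforced locally — preserved.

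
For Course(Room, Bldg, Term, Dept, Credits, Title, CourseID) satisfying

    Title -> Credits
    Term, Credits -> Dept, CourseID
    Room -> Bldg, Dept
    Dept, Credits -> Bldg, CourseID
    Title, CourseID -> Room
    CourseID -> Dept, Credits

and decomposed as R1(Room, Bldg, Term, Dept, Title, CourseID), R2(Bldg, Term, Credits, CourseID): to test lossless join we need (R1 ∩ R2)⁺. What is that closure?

Bldg, Term, Dept, Credits, CourseID

R1 ∩ R2 = {Bldg, Term, CourseID}.
CourseID → Dept, Credits applies, adding Dept, Credits
Closure: {Bldg, Term, Dept, Credits, CourseID}.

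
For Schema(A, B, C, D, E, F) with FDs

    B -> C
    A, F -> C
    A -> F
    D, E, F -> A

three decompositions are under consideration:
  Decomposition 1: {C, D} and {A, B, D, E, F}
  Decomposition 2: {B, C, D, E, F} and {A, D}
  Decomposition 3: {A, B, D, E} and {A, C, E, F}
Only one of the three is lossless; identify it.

Decomposition 1: common = {D}, closure = {D} → lossy.
Decomposition 2: common = {D}, closure = {D} → lossy.
Decomposition 3: common = {A, E}, closure = {A, C, E, F} → lossless.

Decomposition 3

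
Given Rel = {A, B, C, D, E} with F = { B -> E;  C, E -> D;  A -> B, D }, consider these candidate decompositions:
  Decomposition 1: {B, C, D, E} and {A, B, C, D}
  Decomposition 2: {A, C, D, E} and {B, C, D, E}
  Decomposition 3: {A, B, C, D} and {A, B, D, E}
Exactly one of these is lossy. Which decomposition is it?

Decomposition 1: common = {B, C, D}, closure = {B, C, D, E} → lossless.
Decomposition 2: common = {C, D, E}, closure = {C, D, E} → lossy.
Decomposition 3: common = {A, B, D}, closure = {A, B, D, E} → lossless.

Decomposition 2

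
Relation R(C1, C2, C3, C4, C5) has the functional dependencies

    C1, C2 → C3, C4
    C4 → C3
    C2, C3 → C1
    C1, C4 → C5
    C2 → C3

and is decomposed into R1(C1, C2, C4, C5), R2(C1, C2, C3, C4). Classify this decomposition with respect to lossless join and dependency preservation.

lossless and dependency-preserving

Lossless test: (C1, C2, C4)⁺ = {C1, C2, C3, C4, C5}, which contains all of one fragment — lossless.
Dependency preservation: every FD's attributes lie within a single fragment, so each can be enforced locally — preserved.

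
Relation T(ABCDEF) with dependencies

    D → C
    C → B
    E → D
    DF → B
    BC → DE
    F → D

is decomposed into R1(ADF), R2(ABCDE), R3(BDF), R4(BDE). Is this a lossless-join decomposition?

Chase test. Columns are ABCDEF; row i has aⱼ where attribute j ∈ Ri, else bᵢⱼ.
Initial tableau (one row per fragment):
  row 1: a1 b12 b13 a4 b15 a6
  row 2: a1 a2 a3 a4 a5 b26
  row 3: b31 a2 b33 a4 b35 a6
  row 4: b41 a2 b43 a4 a5 b46
Rows 1 and 2 agree on D; apply D→C and equate their C entries.
Rows 1 and 3 agree on D; apply D→C and equate their C entries.
Rows 1 and 4 agree on D; apply D→C and equate their C entries.
Rows 1 and 2 agree on C; apply C→B and equate their B entries.
Rows 1 and 2 agree on BC; apply BC→DE and equate their DE entries.
Rows 1 and 3 agree on BC; apply BC→DE and equate their DE entries.
Row 1 is now all distinguished symbols — the join is lossless.

Yes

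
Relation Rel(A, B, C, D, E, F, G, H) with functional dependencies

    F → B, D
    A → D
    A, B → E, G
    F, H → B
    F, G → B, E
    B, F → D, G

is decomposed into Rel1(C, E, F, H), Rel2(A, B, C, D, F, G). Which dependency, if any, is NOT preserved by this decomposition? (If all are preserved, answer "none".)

A, B → E, G

Check A, B → E, G: no single fragment contains all of {A, B, E, G}, and the restricted closure of {A, B} across the fragments never reaches {E, G}.
F → B, D is preserved.
A → D is preserved.
F, H → B is preserved.
F, G → B, E is preserved.
B, F → D, G is preserved.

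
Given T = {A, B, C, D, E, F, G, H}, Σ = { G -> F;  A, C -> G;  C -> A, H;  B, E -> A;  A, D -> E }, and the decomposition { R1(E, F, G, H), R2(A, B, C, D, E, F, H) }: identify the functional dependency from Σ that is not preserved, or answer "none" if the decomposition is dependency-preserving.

Check A, C → G: no single fragment contains all of {A, C, G}, and the restricted closure of {A, C} across the fragments never reaches {G}.
G → F is preserved.
C → A, H is preserved.
B, E → A is preserved.
A, D → E is preserved.

A, C -> G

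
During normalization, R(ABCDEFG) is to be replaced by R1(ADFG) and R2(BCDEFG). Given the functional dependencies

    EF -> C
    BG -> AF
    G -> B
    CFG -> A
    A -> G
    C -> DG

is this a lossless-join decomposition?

Yes

Common attributes: R1 ∩ R2 = {DFG}.
Closure of {DFG}: G → B applies, adding B; BG → AF applies, adding A. So (DFG)⁺ = {ABDFG}.
This closure contains every attribute of R1, so R1 ∩ R2 → R1. The join is lossless.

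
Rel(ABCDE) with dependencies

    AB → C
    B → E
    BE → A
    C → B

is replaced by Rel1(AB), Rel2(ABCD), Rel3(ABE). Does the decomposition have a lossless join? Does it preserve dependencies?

lossless and dependency-preserving

Lossless test (chase): Rows 1 and 2 agree on AB; apply AB→C and equate their C entries. Rows 1 and 3 agree on AB; apply AB→C and equate their C entries. Rows 1 and 2 agree on B; apply B→E and equate their E entries. Rows 1 and 3 agree on B; apply B→E and equate their E entries. Row 2 is now all distinguished symbols — the join is lossless.
Dependency preservation: every FD's attributes lie within a single fragment, so each can be enforced locally — preserved.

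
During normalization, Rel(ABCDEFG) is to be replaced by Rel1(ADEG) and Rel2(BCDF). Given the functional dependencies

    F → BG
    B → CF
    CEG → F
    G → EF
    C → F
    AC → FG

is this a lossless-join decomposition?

No

Common attributes: Rel1 ∩ Rel2 = {D}.
No dependency enlarges {D}, so (D)⁺ = {D}.
The closure contains neither all of Rel1 = {ADEG} nor all of Rel2 = {BCDF}, so the common attributes are not a superkey of either fragment. The join is lossy.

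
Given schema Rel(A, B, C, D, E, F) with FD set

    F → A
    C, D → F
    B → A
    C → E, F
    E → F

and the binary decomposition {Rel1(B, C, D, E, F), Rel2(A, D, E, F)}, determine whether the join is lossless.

Yes

Common attributes: Rel1 ∩ Rel2 = {D, E, F}.
Closure of {D, E, F}: F → A applies, adding A. So (D, E, F)⁺ = {A, D, E, F}.
This closure contains every attribute of Rel2, so Rel1 ∩ Rel2 → Rel2. The join is lossless.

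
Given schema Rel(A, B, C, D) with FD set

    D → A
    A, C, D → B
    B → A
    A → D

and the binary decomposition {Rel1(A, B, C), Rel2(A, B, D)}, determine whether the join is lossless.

Yes

Common attributes: Rel1 ∩ Rel2 = {A, B}.
Closure of {A, B}: A → D applies, adding D. So (A, B)⁺ = {A, B, D}.
This closure contains every attribute of Rel2, so Rel1 ∩ Rel2 → Rel2. The join is lossless.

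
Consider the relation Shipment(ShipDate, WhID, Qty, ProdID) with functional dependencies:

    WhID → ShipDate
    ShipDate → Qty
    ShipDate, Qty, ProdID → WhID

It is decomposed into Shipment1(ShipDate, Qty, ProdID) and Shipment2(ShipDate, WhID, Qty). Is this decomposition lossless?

Common attributes: Shipment1 ∩ Shipment2 = {ShipDate, Qty}.
No dependency enlarges {ShipDate, Qty}, so (ShipDate, Qty)⁺ = {ShipDate, Qty}.
The closure contains neither all of Shipment1 = {ShipDate, Qty, ProdID} nor all of Shipment2 = {ShipDate, WhID, Qty}, so the common attributes are not a superkey of either fragment. The join is lossy.

No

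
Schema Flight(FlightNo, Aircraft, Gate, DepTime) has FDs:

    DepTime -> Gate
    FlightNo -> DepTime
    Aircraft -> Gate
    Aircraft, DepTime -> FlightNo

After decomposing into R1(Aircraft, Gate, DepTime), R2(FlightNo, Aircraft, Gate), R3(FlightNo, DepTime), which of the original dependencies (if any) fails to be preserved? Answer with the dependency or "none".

Aircraft, DepTime -> FlightNo

Check Aircraft, DepTime → FlightNo: no single fragment contains all of {FlightNo, Aircraft, DepTime}, and the restricted closure of {Aircraft, DepTime} across the fragments never reaches {FlightNo}.
DepTime → Gate is preserved.
FlightNo → DepTime is preserved.
Aircraft → Gate is preserved.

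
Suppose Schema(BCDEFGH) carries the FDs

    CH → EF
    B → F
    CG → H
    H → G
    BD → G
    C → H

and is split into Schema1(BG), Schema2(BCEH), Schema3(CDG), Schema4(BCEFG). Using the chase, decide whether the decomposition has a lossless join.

Chase test. Columns are BCDEFGH; row i has aⱼ where attribute j ∈ Schemai, else bᵢⱼ.
Initial tableau (one row per fragment):
  row 1: a1 b12 b13 b14 b15 a6 b17
  row 2: a1 a2 b23 a4 b25 b26 a7
  row 3: b31 a2 a3 b34 b35 a6 b37
  row 4: a1 a2 b43 a4 a5 a6 b47
Rows 1 and 2 agree on B; apply B→F and equate their F entries.
Rows 1 and 4 agree on B; apply B→F and equate their F entries.
Rows 3 and 4 agree on CG; apply CG→H and equate their H entries.
Rows 2 and 3 agree on C; apply C→H and equate their H entries.
Rows 2 and 3 agree on CH; apply CH→EF and equate their EF entries.
Rows 2 and 3 agree on H; apply H→G and equate their G entries.
No row becomes fully distinguished — the join is lossy.

No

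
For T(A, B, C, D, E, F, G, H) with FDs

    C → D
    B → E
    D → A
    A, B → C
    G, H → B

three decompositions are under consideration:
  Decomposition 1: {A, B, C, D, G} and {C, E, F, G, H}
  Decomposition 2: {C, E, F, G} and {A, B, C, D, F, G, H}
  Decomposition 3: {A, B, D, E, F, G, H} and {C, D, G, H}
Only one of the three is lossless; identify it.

Decomposition 1: common = {C, G}, closure = {A, C, D, G} → lossy.
Decomposition 2: common = {C, F, G}, closure = {A, C, D, F, G} → lossy.
Decomposition 3: common = {D, G, H}, closure = {A, B, C, D, E, G, H} → lossless.

Decomposition 3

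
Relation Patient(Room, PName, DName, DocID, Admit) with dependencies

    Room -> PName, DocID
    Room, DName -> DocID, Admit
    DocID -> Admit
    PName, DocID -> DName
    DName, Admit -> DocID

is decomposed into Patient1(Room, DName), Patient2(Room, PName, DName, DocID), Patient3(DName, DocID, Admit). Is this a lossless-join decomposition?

Yes

Chase test. Columns are Room, PName, DName, DocID, Admit; row i has aⱼ where attribute j ∈ Patienti, else bᵢⱼ.
Initial tableau (one row per fragment):
  row 1: a1 b12 a3 b14 b15
  row 2: a1 a2 a3 a4 b25
  row 3: b31 b32 a3 a4 a5
Rows 1 and 2 agree on Room; apply Room→PName, DocID and equate their PName, DocID entries.
Rows 1 and 2 agree on Room, DName; apply Room, DName→DocID, Admit and equate their DocID, Admit entries.
Rows 1 and 3 agree on DocID; apply DocID→Admit and equate their Admit entries.
Row 1 is now all distinguished symbols — the join is lossless.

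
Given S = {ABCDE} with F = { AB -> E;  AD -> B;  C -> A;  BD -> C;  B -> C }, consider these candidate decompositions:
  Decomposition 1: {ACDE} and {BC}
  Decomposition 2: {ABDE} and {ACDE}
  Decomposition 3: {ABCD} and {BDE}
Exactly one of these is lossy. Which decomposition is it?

Decomposition 1

Decomposition 1: common = {C}, closure = {AC} → lossy.
Decomposition 2: common = {ADE}, closure = {ABCDE} → lossless.
Decomposition 3: common = {BD}, closure = {ABCDE} → lossless.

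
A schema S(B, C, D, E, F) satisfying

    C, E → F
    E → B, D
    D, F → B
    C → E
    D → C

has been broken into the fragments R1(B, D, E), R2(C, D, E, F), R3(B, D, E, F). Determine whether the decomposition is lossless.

Yes

Chase test. Columns are B, C, D, E, F; row i has aⱼ where attribute j ∈ Ri, else bᵢⱼ.
Initial tableau (one row per fragment):
  row 1: a1 b12 a3 a4 b15
  row 2: b21 a2 a3 a4 a5
  row 3: a1 b32 a3 a4 a5
Rows 1 and 2 agree on E; apply E→B, D and equate their B, D entries.
Rows 1 and 2 agree on D; apply D→C and equate their C entries.
Rows 1 and 3 agree on D; apply D→C and equate their C entries.
Rows 1 and 2 agree on C, E; apply C, E→F and equate their F entries.
Row 1 is now all distinguished symbols — the join is lossless.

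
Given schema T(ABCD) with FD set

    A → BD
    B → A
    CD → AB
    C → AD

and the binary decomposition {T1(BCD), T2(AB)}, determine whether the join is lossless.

Yes

Common attributes: T1 ∩ T2 = {B}.
Closure of {B}: B → A applies, adding A; A → BD applies, adding D. So (B)⁺ = {ABD}.
This closure contains every attribute of T2, so T1 ∩ T2 → T2. The join is lossless.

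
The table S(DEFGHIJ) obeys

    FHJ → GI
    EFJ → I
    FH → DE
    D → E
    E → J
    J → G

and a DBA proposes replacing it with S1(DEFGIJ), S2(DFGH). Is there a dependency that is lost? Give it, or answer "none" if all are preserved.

FHJ → GI: restricted closure across fragments reaches GI.
EFJ → I lies within S1.
FH → DE: restricted closure across fragments reaches DE.
D → E lies within S1.
E → J lies within S1.
J → G lies within S1.
Every dependency is enforceable on the fragments, so the decomposition is dependency-preserving.

none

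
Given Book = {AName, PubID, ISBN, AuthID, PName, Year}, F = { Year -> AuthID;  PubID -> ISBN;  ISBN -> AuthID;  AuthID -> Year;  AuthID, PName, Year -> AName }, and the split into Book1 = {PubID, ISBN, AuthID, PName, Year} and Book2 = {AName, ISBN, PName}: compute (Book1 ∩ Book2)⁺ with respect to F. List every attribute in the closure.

AName, ISBN, AuthID, PName, Year

Book1 ∩ Book2 = {ISBN, PName}.
ISBN → AuthID applies, adding AuthID
AuthID → Year applies, adding Year
AuthID, PName, Year → AName applies, adding AName
Closure: {AName, ISBN, AuthID, PName, Year}.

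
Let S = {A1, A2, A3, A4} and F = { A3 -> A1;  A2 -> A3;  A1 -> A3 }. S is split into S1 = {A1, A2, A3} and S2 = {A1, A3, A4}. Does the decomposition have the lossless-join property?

No

Common attributes: S1 ∩ S2 = {A1, A3}.
No dependency enlarges {A1, A3}, so (A1, A3)⁺ = {A1, A3}.
The closure contains neither all of S1 = {A1, A2, A3} nor all of S2 = {A1, A3, A4}, so the common attributes are not a superkey of either fragment. The join is lossy.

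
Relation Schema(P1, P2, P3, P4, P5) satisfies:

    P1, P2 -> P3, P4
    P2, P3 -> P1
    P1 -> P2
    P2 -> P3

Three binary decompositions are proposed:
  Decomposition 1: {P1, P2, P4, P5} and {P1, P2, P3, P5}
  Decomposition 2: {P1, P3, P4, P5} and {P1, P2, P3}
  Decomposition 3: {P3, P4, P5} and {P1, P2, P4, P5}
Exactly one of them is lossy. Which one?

Decomposition 1: common = {P1, P2, P5}, closure = {P1, P2, P3, P4, P5} → lossless.
Decomposition 2: common = {P1, P3}, closure = {P1, P2, P3, P4} → lossless.
Decomposition 3: common = {P4, P5}, closure = {P4, P5} → lossy.

Decomposition 3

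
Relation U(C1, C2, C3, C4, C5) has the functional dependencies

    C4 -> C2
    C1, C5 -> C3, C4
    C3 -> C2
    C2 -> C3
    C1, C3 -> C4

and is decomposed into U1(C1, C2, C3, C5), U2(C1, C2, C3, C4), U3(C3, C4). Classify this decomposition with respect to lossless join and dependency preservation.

lossless and dependency-preserving

Lossless test (chase): Rows 2 and 3 agree on C4; apply C4→C2 and equate their C2 entries. Rows 1 and 2 agree on C1, C3; apply C1, C3→C4 and equate their C4 entries. Row 1 is now all distinguished symbols — the join is lossless.
Dependency preservation: C1, C5 → C3, C4 is not contained in any single fragment, but the restricted closure of its left-hand side across the fragments still reaches the right-hand side; the remaining FDs each lie inside some fragment. All dependencies are preserved.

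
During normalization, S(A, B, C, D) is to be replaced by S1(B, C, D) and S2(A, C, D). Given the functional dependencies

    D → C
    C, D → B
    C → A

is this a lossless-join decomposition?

Yes

Common attributes: S1 ∩ S2 = {C, D}.
Closure of {C, D}: C, D → B applies, adding B; C → A applies, adding A. So (C, D)⁺ = {A, B, C, D}.
This closure contains every attribute of S1, so S1 ∩ S2 → S1. The join is lossless.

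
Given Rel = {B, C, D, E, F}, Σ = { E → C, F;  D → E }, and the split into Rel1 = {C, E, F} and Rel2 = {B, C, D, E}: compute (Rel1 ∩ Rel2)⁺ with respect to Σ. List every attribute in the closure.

Rel1 ∩ Rel2 = {C, E}.
E → C, F applies, adding F
Closure: {C, E, F}.

C, E, F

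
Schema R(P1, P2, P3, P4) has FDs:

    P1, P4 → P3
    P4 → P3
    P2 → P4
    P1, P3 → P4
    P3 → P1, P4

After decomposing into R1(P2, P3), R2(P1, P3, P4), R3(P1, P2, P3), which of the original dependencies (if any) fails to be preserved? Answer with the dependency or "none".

none

P1, P4 → P3 lies within R2.
P4 → P3 lies within R2.
P2 → P4: restricted closure across fragments reaches P4.
P1, P3 → P4 lies within R2.
P3 → P1, P4 lies within R2.
Every dependency is enforceable on the fragments, so the decomposition is dependency-preserving.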